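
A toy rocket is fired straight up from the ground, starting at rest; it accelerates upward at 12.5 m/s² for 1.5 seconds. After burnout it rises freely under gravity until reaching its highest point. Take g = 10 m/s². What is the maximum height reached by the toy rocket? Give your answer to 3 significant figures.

Phase 1 (powered ascent): v₀ = 0 m/s, a = 12.5 m/s².
v = v₀ + at = 0 + (12.5)(1.5) = 18.8 m/s
Δx = v₀t + ½at² = 0·1.5 + 0.5·12.5·1.5² = 14.1 m

Phase 2 (coasting upward): v₀ = 18.8 m/s, a = -10 m/s².
v = v₀ + at → t = (0 − 18.8) / -10 = 1.88 s
v² = v₀² + 2aΔx → Δx = (0² − 18.8²)/(2·-10) = 17.6 m
Maximum height = 14.1 + 17.6 = 31.6 m

31.6 m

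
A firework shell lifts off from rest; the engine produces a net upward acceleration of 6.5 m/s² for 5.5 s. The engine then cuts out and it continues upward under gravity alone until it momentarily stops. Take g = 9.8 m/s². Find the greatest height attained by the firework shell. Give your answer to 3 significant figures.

Phase 1 (powered ascent): v₀ = 0 m/s, a = 6.5 m/s².
v = v₀ + at = 0 + (6.5)(5.5) = 35.8 m/s
Δx = v₀t + ½at² = 0·5.5 + 0.5·6.5·5.5² = 98.3 m

Phase 2 (coasting upward): v₀ = 35.8 m/s, a = -9.8 m/s².
v = v₀ + at → t = (0 − 35.8) / -9.8 = 3.65 s
v² = v₀² + 2aΔx → Δx = (0² − 35.8²)/(2·-9.8) = 65.2 m
Maximum height = 98.3 + 65.2 = 164 m

164 m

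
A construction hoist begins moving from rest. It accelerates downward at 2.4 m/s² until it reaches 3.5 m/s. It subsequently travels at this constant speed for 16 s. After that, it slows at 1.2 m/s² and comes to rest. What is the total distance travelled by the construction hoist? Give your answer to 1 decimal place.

Phase 1 (accelerating): v₀ = 0 m/s, a = 2.4 m/s².
v = v₀ + at → t = (3.5 − 0) / 2.4 = 1.46 s
v² = v₀² + 2aΔx → Δx = (3.5² − 0²)/(2·2.4) = 2.55 m

Phase 2 (constant speed): v₀ = 3.50 m/s, a = 0 m/s².
v = v₀ + at = 3.50 + (0)(16) = 3.50 m/s
Δx = v₀t + ½at² = 3.50·16 + 0.5·0·16² = 56.0 m

Phase 3 (decelerating): v₀ = 3.50 m/s, a = -1.2 m/s².
v = v₀ + at → t = (0 − 3.50) / -1.2 = 2.92 s
v² = v₀² + 2aΔx → Δx = (0² − 3.50²)/(2·-1.2) = 5.10 m
Total distance = 2.55 + 56.0 + 5.10 = 63.7 m

63.7 m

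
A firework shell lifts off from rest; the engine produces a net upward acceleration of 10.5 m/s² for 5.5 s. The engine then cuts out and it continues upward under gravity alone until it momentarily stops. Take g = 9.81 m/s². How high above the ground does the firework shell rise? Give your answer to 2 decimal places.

328.80 m

Phase 1 (powered ascent): v₀ = 0 m/s, a = 10.5 m/s².
v = v₀ + at = 0 + (10.5)(5.5) = 57.8 m/s
Δx = v₀t + ½at² = 0·5.5 + 0.5·10.5·5.5² = 159 m

Phase 2 (coasting upward): v₀ = 57.8 m/s, a = -9.81 m/s².
v = v₀ + at → t = (0 − 57.8) / -9.81 = 5.89 s
v² = v₀² + 2aΔx → Δx = (0² − 57.8²)/(2·-9.81) = 170 m
Maximum height = 159 + 170 = 329 m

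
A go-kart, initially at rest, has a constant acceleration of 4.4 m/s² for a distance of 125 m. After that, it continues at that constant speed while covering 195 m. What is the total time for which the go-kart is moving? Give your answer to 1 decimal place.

13.4 s

Phase 1 (accelerating): v₀ = 0 m/s, a = 4.4 m/s².
v² = v₀² + 2aΔx = 0² + 2·4.4·125 = 1100 → v = 33.2 m/s
t = (v − v₀)/a = (33.2 − 0)/4.4 = 7.54 s

Phase 2 (constant speed): v₀ = 33.2 m/s, a = 0 m/s².
Constant speed: t = d/v = 195/33.2 = 5.88 s
Total time = 7.54 + 5.88 = 13.4 s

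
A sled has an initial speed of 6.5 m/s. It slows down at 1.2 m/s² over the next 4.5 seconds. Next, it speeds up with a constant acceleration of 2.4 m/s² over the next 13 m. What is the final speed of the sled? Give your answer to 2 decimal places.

7.98 m/s

Phase 1 (decelerating): v₀ = 6.50 m/s, a = -1.2 m/s².
v = v₀ + at = 6.50 + (-1.2)(4.5) = 1.10 m/s
Δx = v₀t + ½at² = 6.50·4.5 + 0.5·-1.2·4.5² = 17.1 m

Phase 2 (accelerating): v₀ = 1.10 m/s, a = 2.4 m/s².
v² = v₀² + 2aΔx = 1.10² + 2·2.4·13 = 63.6 → v = 7.98 m/s
t = (v − v₀)/a = (7.98 − 1.10)/2.4 = 2.86 s
Final speed = 7.98 m/s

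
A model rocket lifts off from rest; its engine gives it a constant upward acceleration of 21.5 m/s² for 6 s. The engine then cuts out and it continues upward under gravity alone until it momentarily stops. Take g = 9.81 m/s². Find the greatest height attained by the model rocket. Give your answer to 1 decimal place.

Phase 1 (powered ascent): v₀ = 0 m/s, a = 21.5 m/s².
v = v₀ + at = 0 + (21.5)(6) = 129 m/s
Δx = v₀t + ½at² = 0·6 + 0.5·21.5·6² = 387 m

Phase 2 (coasting upward): v₀ = 129 m/s, a = -9.81 m/s².
v = v₀ + at → t = (0 − 129) / -9.81 = 13.1 s
v² = v₀² + 2aΔx → Δx = (0² − 129²)/(2·-9.81) = 848 m
Maximum height = 387 + 848 = 1240 m

1235.2 m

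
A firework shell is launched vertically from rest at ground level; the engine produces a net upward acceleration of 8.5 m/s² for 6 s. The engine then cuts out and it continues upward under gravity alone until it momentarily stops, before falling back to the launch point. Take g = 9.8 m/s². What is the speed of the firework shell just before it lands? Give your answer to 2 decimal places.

74.83 m/s

Phase 1 (powered ascent): v₀ = 0 m/s, a = 8.5 m/s².
v = v₀ + at = 0 + (8.5)(6) = 51.0 m/s
Δx = v₀t + ½at² = 0·6 + 0.5·8.5·6² = 153 m

Phase 2 (coasting upward): v₀ = 51.0 m/s, a = -9.8 m/s².
v = v₀ + at → t = (0 − 51.0) / -9.8 = 5.20 s
v² = v₀² + 2aΔx → Δx = (0² − 51.0²)/(2·-9.8) = 133 m

Phase 3 (free fall): v₀ = 0 m/s, a = -9.8 m/s².
Falls 286 m from rest: t = √(2·286/9.8) = 7.64 s; v = g·t = 74.8 m/s.
Impact speed = 74.8 m/s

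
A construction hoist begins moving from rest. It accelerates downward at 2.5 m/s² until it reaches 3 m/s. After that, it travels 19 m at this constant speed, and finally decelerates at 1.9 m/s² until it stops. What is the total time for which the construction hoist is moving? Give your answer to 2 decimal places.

9.11 s

Phase 1 (accelerating): v₀ = 0 m/s, a = 2.5 m/s².
v = v₀ + at → t = (3 − 0) / 2.5 = 1.20 s
v² = v₀² + 2aΔx → Δx = (3² − 0²)/(2·2.5) = 1.80 m

Phase 2 (constant speed): v₀ = 3.00 m/s, a = 0 m/s².
Constant speed: t = d/v = 19/3.00 = 6.33 s

Phase 3 (decelerating): v₀ = 3.00 m/s, a = -1.9 m/s².
v = v₀ + at → t = (0 − 3.00) / -1.9 = 1.58 s
v² = v₀² + 2aΔx → Δx = (0² − 3.00²)/(2·-1.9) = 2.37 m
Total time = 1.20 + 6.33 + 1.58 = 9.11 s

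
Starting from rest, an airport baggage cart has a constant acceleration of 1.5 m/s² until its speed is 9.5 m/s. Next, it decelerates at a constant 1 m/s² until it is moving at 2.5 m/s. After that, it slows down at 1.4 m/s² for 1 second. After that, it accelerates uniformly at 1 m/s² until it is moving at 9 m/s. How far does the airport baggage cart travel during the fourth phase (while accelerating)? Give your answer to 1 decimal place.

39.9 m

Phase 1 (accelerating): v₀ = 0 m/s, a = 1.5 m/s².
v = v₀ + at → t = (9.5 − 0) / 1.5 = 6.33 s
v² = v₀² + 2aΔx → Δx = (9.5² − 0²)/(2·1.5) = 30.1 m

Phase 2 (decelerating): v₀ = 9.50 m/s, a = -1 m/s².
v = v₀ + at → t = (2.5 − 9.50) / -1 = 7.00 s
v² = v₀² + 2aΔx → Δx = (2.5² − 9.50²)/(2·-1) = 42.0 m

Phase 3 (decelerating): v₀ = 2.50 m/s, a = -1.4 m/s².
v = v₀ + at = 2.50 + (-1.4)(1) = 1.10 m/s
Δx = v₀t + ½at² = 2.50·1 + 0.5·-1.4·1² = 1.80 m

Phase 4 (accelerating): v₀ = 1.10 m/s, a = 1 m/s².
v = v₀ + at → t = (9 − 1.10) / 1 = 7.90 s
v² = v₀² + 2aΔx → Δx = (9² − 1.10²)/(2·1) = 39.9 m
Distance in phase 4 = 39.9 m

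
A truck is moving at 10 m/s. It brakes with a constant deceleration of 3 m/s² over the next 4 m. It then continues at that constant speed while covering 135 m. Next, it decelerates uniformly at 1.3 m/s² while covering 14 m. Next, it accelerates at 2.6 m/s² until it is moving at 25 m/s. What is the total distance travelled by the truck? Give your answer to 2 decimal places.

265.58 m

Phase 1 (decelerating): v₀ = 10.0 m/s, a = -3 m/s².
v² = v₀² + 2aΔx = 10.0² + 2·-3·4 = 76.0 → v = 8.72 m/s
t = (v − v₀)/a = (8.72 − 10.0)/-3 = 0.427 s

Phase 2 (constant speed): v₀ = 8.72 m/s, a = 0 m/s².
Constant speed: t = d/v = 135/8.72 = 15.5 s

Phase 3 (decelerating): v₀ = 8.72 m/s, a = -1.3 m/s².
v² = v₀² + 2aΔx = 8.72² + 2·-1.3·14 = 39.6 → v = 6.29 m/s
t = (v − v₀)/a = (6.29 − 8.72)/-1.3 = 1.87 s

Phase 4 (accelerating): v₀ = 6.29 m/s, a = 2.6 m/s².
v = v₀ + at → t = (25 − 6.29) / 2.6 = 7.20 s
v² = v₀² + 2aΔx → Δx = (25² − 6.29²)/(2·2.6) = 113 m
Total distance = 4.00 + 135 + 14.0 + 113 = 266 m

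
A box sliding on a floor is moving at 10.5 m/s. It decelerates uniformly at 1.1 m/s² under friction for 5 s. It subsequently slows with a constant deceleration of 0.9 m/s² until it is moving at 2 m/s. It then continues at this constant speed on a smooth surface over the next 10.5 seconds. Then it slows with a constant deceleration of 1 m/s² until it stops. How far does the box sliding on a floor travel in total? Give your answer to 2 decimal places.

73.42 m

Phase 1 (decelerating): v₀ = 10.5 m/s, a = -1.1 m/s².
v = v₀ + at = 10.5 + (-1.1)(5) = 5.00 m/s
Δx = v₀t + ½at² = 10.5·5 + 0.5·-1.1·5² = 38.8 m

Phase 2 (decelerating): v₀ = 5.00 m/s, a = -0.9 m/s².
v = v₀ + at → t = (2 − 5.00) / -0.9 = 3.33 s
v² = v₀² + 2aΔx → Δx = (2² − 5.00²)/(2·-0.9) = 11.7 m

Phase 3 (constant speed): v₀ = 2.00 m/s, a = 0 m/s².
v = v₀ + at = 2.00 + (0)(10.5) = 2.00 m/s
Δx = v₀t + ½at² = 2.00·10.5 + 0.5·0·10.5² = 21.0 m

Phase 4 (decelerating): v₀ = 2.00 m/s, a = -1 m/s².
v = v₀ + at → t = (0 − 2.00) / -1 = 2.00 s
v² = v₀² + 2aΔx → Δx = (0² − 2.00²)/(2·-1) = 2.00 m
Total distance = 38.8 + 11.7 + 21.0 + 2.00 = 73.4 m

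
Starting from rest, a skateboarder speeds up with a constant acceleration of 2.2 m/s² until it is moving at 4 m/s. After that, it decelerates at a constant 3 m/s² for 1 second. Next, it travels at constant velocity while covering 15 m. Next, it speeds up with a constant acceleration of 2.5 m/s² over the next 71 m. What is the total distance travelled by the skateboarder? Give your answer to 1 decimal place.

92.1 m

Phase 1 (accelerating): v₀ = 0 m/s, a = 2.2 m/s².
v = v₀ + at → t = (4 − 0) / 2.2 = 1.82 s
v² = v₀² + 2aΔx → Δx = (4² − 0²)/(2·2.2) = 3.64 m

Phase 2 (decelerating): v₀ = 4.00 m/s, a = -3 m/s².
v = v₀ + at = 4.00 + (-3)(1) = 1.00 m/s
Δx = v₀t + ½at² = 4.00·1 + 0.5·-3·1² = 2.50 m

Phase 3 (constant speed): v₀ = 1.00 m/s, a = 0 m/s².
Constant speed: t = d/v = 15/1.00 = 15.0 s

Phase 4 (accelerating): v₀ = 1.00 m/s, a = 2.5 m/s².
v² = v₀² + 2aΔx = 1.00² + 2·2.5·71 = 356 → v = 18.9 m/s
t = (v − v₀)/a = (18.9 − 1.00)/2.5 = 7.15 s
Total distance = 3.64 + 2.50 + 15.0 + 71.0 = 92.1 m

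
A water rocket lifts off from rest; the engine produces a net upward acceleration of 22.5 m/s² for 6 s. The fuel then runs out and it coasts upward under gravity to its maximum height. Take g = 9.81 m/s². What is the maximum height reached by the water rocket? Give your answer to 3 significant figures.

Phase 1 (powered ascent): v₀ = 0 m/s, a = 22.5 m/s².
v = v₀ + at = 0 + (22.5)(6) = 135 m/s
Δx = v₀t + ½at² = 0·6 + 0.5·22.5·6² = 405 m

Phase 2 (coasting upward): v₀ = 135 m/s, a = -9.81 m/s².
v = v₀ + at → t = (0 − 135) / -9.81 = 13.8 s
v² = v₀² + 2aΔx → Δx = (0² − 135²)/(2·-9.81) = 929 m
Maximum height = 405 + 929 = 1330 m

1330 m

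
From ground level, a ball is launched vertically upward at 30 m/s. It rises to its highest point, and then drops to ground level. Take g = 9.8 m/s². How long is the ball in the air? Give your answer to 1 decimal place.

Phase 1 (rising): v₀ = 30.0 m/s, a = -9.8 m/s².
v = v₀ + at → t = (0 − 30.0) / -9.8 = 3.06 s
v² = v₀² + 2aΔx → Δx = (0² − 30.0²)/(2·-9.8) = 45.9 m

Phase 2 (falling): v₀ = 0 m/s, a = -9.8 m/s².
Falls 45.9 m from rest: t = √(2·45.9/9.8) = 3.06 s; v = g·t = 30.0 m/s.
Total time = 3.06 + 3.06 = 6.12 s

6.1 s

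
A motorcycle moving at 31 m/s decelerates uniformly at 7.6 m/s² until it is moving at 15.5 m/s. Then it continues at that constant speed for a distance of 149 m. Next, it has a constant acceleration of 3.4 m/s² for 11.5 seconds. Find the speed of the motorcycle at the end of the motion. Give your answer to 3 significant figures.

54.6 m/s

Phase 1 (decelerating): v₀ = 31.0 m/s, a = -7.6 m/s².
v = v₀ + at → t = (15.5 − 31.0) / -7.6 = 2.04 s
v² = v₀² + 2aΔx → Δx = (15.5² − 31.0²)/(2·-7.6) = 47.4 m

Phase 2 (constant speed): v₀ = 15.5 m/s, a = 0 m/s².
Constant speed: t = d/v = 149/15.5 = 9.61 s

Phase 3 (accelerating): v₀ = 15.5 m/s, a = 3.4 m/s².
v = v₀ + at = 15.5 + (3.4)(11.5) = 54.6 m/s
Δx = v₀t + ½at² = 15.5·11.5 + 0.5·3.4·11.5² = 403 m
Final speed = 54.6 m/s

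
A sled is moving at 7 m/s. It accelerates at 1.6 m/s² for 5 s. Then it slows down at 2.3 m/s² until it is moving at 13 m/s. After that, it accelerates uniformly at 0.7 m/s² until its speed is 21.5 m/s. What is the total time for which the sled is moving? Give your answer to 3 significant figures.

18.0 s

Phase 1 (accelerating): v₀ = 7.00 m/s, a = 1.6 m/s².
v = v₀ + at = 7.00 + (1.6)(5) = 15.0 m/s
Δx = v₀t + ½at² = 7.00·5 + 0.5·1.6·5² = 55.0 m

Phase 2 (decelerating): v₀ = 15.0 m/s, a = -2.3 m/s².
v = v₀ + at → t = (13 − 15.0) / -2.3 = 0.870 s
v² = v₀² + 2aΔx → Δx = (13² − 15.0²)/(2·-2.3) = 12.2 m

Phase 3 (accelerating): v₀ = 13.0 m/s, a = 0.7 m/s².
v = v₀ + at → t = (21.5 − 13.0) / 0.7 = 12.1 s
v² = v₀² + 2aΔx → Δx = (21.5² − 13.0²)/(2·0.7) = 209 m
Total time = 5.00 + 0.870 + 12.1 = 18.0 s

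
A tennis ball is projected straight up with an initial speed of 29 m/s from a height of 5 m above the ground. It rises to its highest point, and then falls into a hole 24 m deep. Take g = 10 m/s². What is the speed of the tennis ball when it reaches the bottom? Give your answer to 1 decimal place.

Phase 1 (rising): v₀ = 29.0 m/s, a = -10 m/s².
v = v₀ + at → t = (0 − 29.0) / -10 = 2.90 s
v² = v₀² + 2aΔx → Δx = (0² − 29.0²)/(2·-10) = 42.0 m

Phase 2 (falling): v₀ = 0 m/s, a = -10 m/s².
Falls 71.0 m from rest: t = √(2·71.0/10) = 3.77 s; v = g·t = 37.7 m/s.
Final speed = 37.7 m/s

37.7 m/s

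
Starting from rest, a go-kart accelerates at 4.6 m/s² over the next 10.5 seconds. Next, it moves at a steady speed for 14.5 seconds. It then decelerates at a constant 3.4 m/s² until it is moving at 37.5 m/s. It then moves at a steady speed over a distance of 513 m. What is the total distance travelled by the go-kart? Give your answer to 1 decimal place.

Phase 1 (accelerating): v₀ = 0 m/s, a = 4.6 m/s².
v = v₀ + at = 0 + (4.6)(10.5) = 48.3 m/s
Δx = v₀t + ½at² = 0·10.5 + 0.5·4.6·10.5² = 254 m

Phase 2 (constant speed): v₀ = 48.3 m/s, a = 0 m/s².
v = v₀ + at = 48.3 + (0)(14.5) = 48.3 m/s
Δx = v₀t + ½at² = 48.3·14.5 + 0.5·0·14.5² = 700 m

Phase 3 (decelerating): v₀ = 48.3 m/s, a = -3.4 m/s².
v = v₀ + at → t = (37.5 − 48.3) / -3.4 = 3.18 s
v² = v₀² + 2aΔx → Δx = (37.5² − 48.3²)/(2·-3.4) = 136 m

Phase 4 (constant speed): v₀ = 37.5 m/s, a = 0 m/s².
Constant speed: t = d/v = 513/37.5 = 13.7 s
Total distance = 254 + 700 + 136 + 513 = 1600 m

1603.2 m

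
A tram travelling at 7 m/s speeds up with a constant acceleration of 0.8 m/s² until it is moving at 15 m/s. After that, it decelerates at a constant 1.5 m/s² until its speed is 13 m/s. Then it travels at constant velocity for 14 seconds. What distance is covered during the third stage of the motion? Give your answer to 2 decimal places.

182.00 m

Phase 1 (accelerating): v₀ = 7.00 m/s, a = 0.8 m/s².
v = v₀ + at → t = (15 − 7.00) / 0.8 = 10.0 s
v² = v₀² + 2aΔx → Δx = (15² − 7.00²)/(2·0.8) = 110 m

Phase 2 (decelerating): v₀ = 15.0 m/s, a = -1.5 m/s².
v = v₀ + at → t = (13 − 15.0) / -1.5 = 1.33 s
v² = v₀² + 2aΔx → Δx = (13² − 15.0²)/(2·-1.5) = 18.7 m

Phase 3 (constant speed): v₀ = 13.0 m/s, a = 0 m/s².
v = v₀ + at = 13.0 + (0)(14) = 13.0 m/s
Δx = v₀t + ½at² = 13.0·14 + 0.5·0·14² = 182 m
Distance in phase 3 = 182 m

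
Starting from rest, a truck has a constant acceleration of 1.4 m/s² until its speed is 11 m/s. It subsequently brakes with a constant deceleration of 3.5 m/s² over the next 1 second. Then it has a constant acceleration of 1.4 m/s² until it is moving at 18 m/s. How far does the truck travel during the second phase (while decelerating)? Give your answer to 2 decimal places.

Phase 1 (accelerating): v₀ = 0 m/s, a = 1.4 m/s².
v = v₀ + at → t = (11 − 0) / 1.4 = 7.86 s
v² = v₀² + 2aΔx → Δx = (11² − 0²)/(2·1.4) = 43.2 m

Phase 2 (decelerating): v₀ = 11.0 m/s, a = -3.5 m/s².
v = v₀ + at = 11.0 + (-3.5)(1) = 7.50 m/s
Δx = v₀t + ½at² = 11.0·1 + 0.5·-3.5·1² = 9.25 m
Distance in phase 2 = 9.25 m

9.25 m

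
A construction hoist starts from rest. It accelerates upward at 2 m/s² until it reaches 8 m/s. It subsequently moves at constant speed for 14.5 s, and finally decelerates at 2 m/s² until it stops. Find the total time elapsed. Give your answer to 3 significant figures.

22.5 s

Phase 1 (accelerating): v₀ = 0 m/s, a = 2 m/s².
v = v₀ + at → t = (8 − 0) / 2 = 4.00 s
v² = v₀² + 2aΔx → Δx = (8² − 0²)/(2·2) = 16.0 m

Phase 2 (constant speed): v₀ = 8.00 m/s, a = 0 m/s².
v = v₀ + at = 8.00 + (0)(14.5) = 8.00 m/s
Δx = v₀t + ½at² = 8.00·14.5 + 0.5·0·14.5² = 116 m

Phase 3 (decelerating): v₀ = 8.00 m/s, a = -2 m/s².
v = v₀ + at → t = (0 − 8.00) / -2 = 4.00 s
v² = v₀² + 2aΔx → Δx = (0² − 8.00²)/(2·-2) = 16.0 m
Total time = 4.00 + 14.5 + 4.00 = 22.5 s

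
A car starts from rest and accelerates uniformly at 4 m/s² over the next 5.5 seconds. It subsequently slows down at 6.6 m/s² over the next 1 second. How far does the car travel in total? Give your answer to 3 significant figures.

79.2 m

Phase 1 (accelerating): v₀ = 0 m/s, a = 4 m/s².
v = v₀ + at = 0 + (4)(5.5) = 22.0 m/s
Δx = v₀t + ½at² = 0·5.5 + 0.5·4·5.5² = 60.5 m

Phase 2 (decelerating): v₀ = 22.0 m/s, a = -6.6 m/s².
v = v₀ + at = 22.0 + (-6.6)(1) = 15.4 m/s
Δx = v₀t + ½at² = 22.0·1 + 0.5·-6.6·1² = 18.7 m
Total distance = 60.5 + 18.7 = 79.2 m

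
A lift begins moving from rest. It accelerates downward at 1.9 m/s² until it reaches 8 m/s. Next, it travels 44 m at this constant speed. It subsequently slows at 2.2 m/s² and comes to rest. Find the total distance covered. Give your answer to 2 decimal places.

75.39 m

Phase 1 (accelerating): v₀ = 0 m/s, a = 1.9 m/s².
v = v₀ + at → t = (8 − 0) / 1.9 = 4.21 s
v² = v₀² + 2aΔx → Δx = (8² − 0²)/(2·1.9) = 16.8 m

Phase 2 (constant speed): v₀ = 8.00 m/s, a = 0 m/s².
Constant speed: t = d/v = 44/8.00 = 5.50 s

Phase 3 (decelerating): v₀ = 8.00 m/s, a = -2.2 m/s².
v = v₀ + at → t = (0 − 8.00) / -2.2 = 3.64 s
v² = v₀² + 2aΔx → Δx = (0² − 8.00²)/(2·-2.2) = 14.5 m
Total distance = 16.8 + 44.0 + 14.5 = 75.4 m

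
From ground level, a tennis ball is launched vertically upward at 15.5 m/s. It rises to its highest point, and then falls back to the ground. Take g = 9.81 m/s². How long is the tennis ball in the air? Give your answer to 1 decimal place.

3.2 s

Phase 1 (rising): v₀ = 15.5 m/s, a = -9.81 m/s².
v = v₀ + at → t = (0 − 15.5) / -9.81 = 1.58 s
v² = v₀² + 2aΔx → Δx = (0² − 15.5²)/(2·-9.81) = 12.2 m

Phase 2 (falling): v₀ = 0 m/s, a = -9.81 m/s².
Falls 12.2 m from rest: t = √(2·12.2/9.81) = 1.58 s; v = g·t = 15.5 m/s.
Total time = 1.58 + 1.58 = 3.16 s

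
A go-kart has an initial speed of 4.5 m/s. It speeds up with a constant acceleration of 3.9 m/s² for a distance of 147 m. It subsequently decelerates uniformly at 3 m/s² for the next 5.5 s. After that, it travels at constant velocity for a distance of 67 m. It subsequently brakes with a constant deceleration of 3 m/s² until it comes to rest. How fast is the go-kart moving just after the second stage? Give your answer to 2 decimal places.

Phase 1 (accelerating): v₀ = 4.50 m/s, a = 3.9 m/s².
v² = v₀² + 2aΔx = 4.50² + 2·3.9·147 = 1170 → v = 34.2 m/s
t = (v − v₀)/a = (34.2 − 4.50)/3.9 = 7.60 s

Phase 2 (decelerating): v₀ = 34.2 m/s, a = -3 m/s².
v = v₀ + at = 34.2 + (-3)(5.5) = 17.7 m/s
Δx = v₀t + ½at² = 34.2·5.5 + 0.5·-3·5.5² = 143 m
Speed at end of phase 2 = 17.7 m/s

17.66 m/s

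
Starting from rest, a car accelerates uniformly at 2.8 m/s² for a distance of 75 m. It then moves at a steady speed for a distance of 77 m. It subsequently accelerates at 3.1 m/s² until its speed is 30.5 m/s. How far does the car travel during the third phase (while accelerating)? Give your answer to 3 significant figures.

Phase 1 (accelerating): v₀ = 0 m/s, a = 2.8 m/s².
v² = v₀² + 2aΔx = 0² + 2·2.8·75 = 420 → v = 20.5 m/s
t = (v − v₀)/a = (20.5 − 0)/2.8 = 7.32 s

Phase 2 (constant speed): v₀ = 20.5 m/s, a = 0 m/s².
Constant speed: t = d/v = 77/20.5 = 3.76 s

Phase 3 (accelerating): v₀ = 20.5 m/s, a = 3.1 m/s².
v = v₀ + at → t = (30.5 − 20.5) / 3.1 = 3.23 s
v² = v₀² + 2aΔx → Δx = (30.5² − 20.5²)/(2·3.1) = 82.3 m
Distance in phase 3 = 82.3 m

82.3 m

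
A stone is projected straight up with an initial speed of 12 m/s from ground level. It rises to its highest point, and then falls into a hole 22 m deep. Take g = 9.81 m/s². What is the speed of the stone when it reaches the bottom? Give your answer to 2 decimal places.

Phase 1 (rising): v₀ = 12.0 m/s, a = -9.81 m/s².
v = v₀ + at → t = (0 − 12.0) / -9.81 = 1.22 s
v² = v₀² + 2aΔx → Δx = (0² − 12.0²)/(2·-9.81) = 7.34 m

Phase 2 (falling): v₀ = 0 m/s, a = -9.81 m/s².
Falls 29.3 m from rest: t = √(2·29.3/9.81) = 2.45 s; v = g·t = 24.0 m/s.
Final speed = 24.0 m/s

23.99 m/s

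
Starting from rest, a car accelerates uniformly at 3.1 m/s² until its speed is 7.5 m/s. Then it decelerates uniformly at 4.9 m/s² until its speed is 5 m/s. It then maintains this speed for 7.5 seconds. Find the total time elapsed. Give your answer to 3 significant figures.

Phase 1 (accelerating): v₀ = 0 m/s, a = 3.1 m/s².
v = v₀ + at → t = (7.5 − 0) / 3.1 = 2.42 s
v² = v₀² + 2aΔx → Δx = (7.5² − 0²)/(2·3.1) = 9.07 m

Phase 2 (decelerating): v₀ = 7.50 m/s, a = -4.9 m/s².
v = v₀ + at → t = (5 − 7.50) / -4.9 = 0.510 s
v² = v₀² + 2aΔx → Δx = (5² − 7.50²)/(2·-4.9) = 3.19 m

Phase 3 (constant speed): v₀ = 5.00 m/s, a = 0 m/s².
v = v₀ + at = 5.00 + (0)(7.5) = 5.00 m/s
Δx = v₀t + ½at² = 5.00·7.5 + 0.5·0·7.5² = 37.5 m
Total time = 2.42 + 0.510 + 7.50 = 10.4 s

10.4 s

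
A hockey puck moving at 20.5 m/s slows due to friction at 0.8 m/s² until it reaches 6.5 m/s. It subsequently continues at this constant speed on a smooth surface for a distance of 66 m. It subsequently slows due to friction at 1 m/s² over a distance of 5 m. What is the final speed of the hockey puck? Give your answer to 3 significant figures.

Phase 1 (decelerating): v₀ = 20.5 m/s, a = -0.8 m/s².
v = v₀ + at → t = (6.5 − 20.5) / -0.8 = 17.5 s
v² = v₀² + 2aΔx → Δx = (6.5² − 20.5²)/(2·-0.8) = 236 m

Phase 2 (constant speed): v₀ = 6.50 m/s, a = 0 m/s².
Constant speed: t = d/v = 66/6.50 = 10.2 s

Phase 3 (decelerating): v₀ = 6.50 m/s, a = -1 m/s².
v² = v₀² + 2aΔx = 6.50² + 2·-1·5 = 32.2 → v = 5.68 m/s
t = (v − v₀)/a = (5.68 − 6.50)/-1 = 0.821 s
Final speed = 5.68 m/s

5.68 m/s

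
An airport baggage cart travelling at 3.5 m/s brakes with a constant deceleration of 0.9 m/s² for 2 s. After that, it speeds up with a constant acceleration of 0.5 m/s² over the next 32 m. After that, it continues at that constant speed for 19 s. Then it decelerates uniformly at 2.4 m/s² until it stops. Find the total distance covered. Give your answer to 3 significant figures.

Phase 1 (decelerating): v₀ = 3.50 m/s, a = -0.9 m/s².
v = v₀ + at = 3.50 + (-0.9)(2) = 1.70 m/s
Δx = v₀t + ½at² = 3.50·2 + 0.5·-0.9·2² = 5.20 m

Phase 2 (accelerating): v₀ = 1.70 m/s, a = 0.5 m/s².
v² = v₀² + 2aΔx = 1.70² + 2·0.5·32 = 34.9 → v = 5.91 m/s
t = (v − v₀)/a = (5.91 − 1.70)/0.5 = 8.41 s

Phase 3 (constant speed): v₀ = 5.91 m/s, a = 0 m/s².
v = v₀ + at = 5.91 + (0)(19) = 5.91 m/s
Δx = v₀t + ½at² = 5.91·19 + 0.5·0·19² = 112 m

Phase 4 (decelerating): v₀ = 5.91 m/s, a = -2.4 m/s².
v = v₀ + at → t = (0 − 5.91) / -2.4 = 2.46 s
v² = v₀² + 2aΔx → Δx = (0² − 5.91²)/(2·-2.4) = 7.27 m
Total distance = 5.20 + 32.0 + 112 + 7.27 = 157 m

157 m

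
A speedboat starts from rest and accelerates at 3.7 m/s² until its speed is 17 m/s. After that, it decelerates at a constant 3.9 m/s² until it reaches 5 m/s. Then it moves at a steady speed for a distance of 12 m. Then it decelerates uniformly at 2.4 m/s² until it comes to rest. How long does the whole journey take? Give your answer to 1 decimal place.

12.2 s

Phase 1 (accelerating): v₀ = 0 m/s, a = 3.7 m/s².
v = v₀ + at → t = (17 − 0) / 3.7 = 4.59 s
v² = v₀² + 2aΔx → Δx = (17² − 0²)/(2·3.7) = 39.1 m

Phase 2 (decelerating): v₀ = 17.0 m/s, a = -3.9 m/s².
v = v₀ + at → t = (5 − 17.0) / -3.9 = 3.08 s
v² = v₀² + 2aΔx → Δx = (5² − 17.0²)/(2·-3.9) = 33.8 m

Phase 3 (constant speed): v₀ = 5.00 m/s, a = 0 m/s².
Constant speed: t = d/v = 12/5.00 = 2.40 s

Phase 4 (decelerating): v₀ = 5.00 m/s, a = -2.4 m/s².
v = v₀ + at → t = (0 − 5.00) / -2.4 = 2.08 s
v² = v₀² + 2aΔx → Δx = (0² − 5.00²)/(2·-2.4) = 5.21 m
Total time = 4.59 + 3.08 + 2.40 + 2.08 = 12.2 s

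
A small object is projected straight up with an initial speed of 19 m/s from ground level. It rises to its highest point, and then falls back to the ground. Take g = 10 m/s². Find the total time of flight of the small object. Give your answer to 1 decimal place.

Phase 1 (rising): v₀ = 19.0 m/s, a = -10 m/s².
v = v₀ + at → t = (0 − 19.0) / -10 = 1.90 s
v² = v₀² + 2aΔx → Δx = (0² − 19.0²)/(2·-10) = 18.1 m

Phase 2 (falling): v₀ = 0 m/s, a = -10 m/s².
Falls 18.1 m from rest: t = √(2·18.1/10) = 1.90 s; v = g·t = 19.0 m/s.
Total time = 1.90 + 1.90 = 3.80 s

3.8 s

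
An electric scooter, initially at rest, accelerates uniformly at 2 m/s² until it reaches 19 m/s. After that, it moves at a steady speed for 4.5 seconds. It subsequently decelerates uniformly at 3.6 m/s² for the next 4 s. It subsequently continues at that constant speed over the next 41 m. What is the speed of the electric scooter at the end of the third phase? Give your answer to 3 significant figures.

Phase 1 (accelerating): v₀ = 0 m/s, a = 2 m/s².
v = v₀ + at → t = (19 − 0) / 2 = 9.50 s
v² = v₀² + 2aΔx → Δx = (19² − 0²)/(2·2) = 90.2 m

Phase 2 (constant speed): v₀ = 19.0 m/s, a = 0 m/s².
v = v₀ + at = 19.0 + (0)(4.5) = 19.0 m/s
Δx = v₀t + ½at² = 19.0·4.5 + 0.5·0·4.5² = 85.5 m

Phase 3 (decelerating): v₀ = 19.0 m/s, a = -3.6 m/s².
v = v₀ + at = 19.0 + (-3.6)(4) = 4.60 m/s
Δx = v₀t + ½at² = 19.0·4 + 0.5·-3.6·4² = 47.2 m
Speed at end of phase 3 = 4.60 m/s

4.60 m/s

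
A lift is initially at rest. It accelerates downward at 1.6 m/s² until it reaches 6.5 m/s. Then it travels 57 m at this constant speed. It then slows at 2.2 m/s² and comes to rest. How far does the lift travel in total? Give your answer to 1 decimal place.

79.8 m

Phase 1 (accelerating): v₀ = 0 m/s, a = 1.6 m/s².
v = v₀ + at → t = (6.5 − 0) / 1.6 = 4.06 s
v² = v₀² + 2aΔx → Δx = (6.5² − 0²)/(2·1.6) = 13.2 m

Phase 2 (constant speed): v₀ = 6.50 m/s, a = 0 m/s².
Constant speed: t = d/v = 57/6.50 = 8.77 s

Phase 3 (decelerating): v₀ = 6.50 m/s, a = -2.2 m/s².
v = v₀ + at → t = (0 − 6.50) / -2.2 = 2.95 s
v² = v₀² + 2aΔx → Δx = (0² − 6.50²)/(2·-2.2) = 9.60 m
Total distance = 13.2 + 57.0 + 9.60 = 79.8 m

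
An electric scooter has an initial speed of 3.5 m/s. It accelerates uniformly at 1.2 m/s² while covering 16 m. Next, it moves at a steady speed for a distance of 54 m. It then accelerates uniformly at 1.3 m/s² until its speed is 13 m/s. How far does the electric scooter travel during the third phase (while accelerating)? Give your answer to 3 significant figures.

45.5 m

Phase 1 (accelerating): v₀ = 3.50 m/s, a = 1.2 m/s².
v² = v₀² + 2aΔx = 3.50² + 2·1.2·16 = 50.6 → v = 7.12 m/s
t = (v − v₀)/a = (7.12 − 3.50)/1.2 = 3.01 s

Phase 2 (constant speed): v₀ = 7.12 m/s, a = 0 m/s².
Constant speed: t = d/v = 54/7.12 = 7.59 s

Phase 3 (accelerating): v₀ = 7.12 m/s, a = 1.3 m/s².
v = v₀ + at → t = (13 − 7.12) / 1.3 = 4.53 s
v² = v₀² + 2aΔx → Δx = (13² − 7.12²)/(2·1.3) = 45.5 m
Distance in phase 3 = 45.5 m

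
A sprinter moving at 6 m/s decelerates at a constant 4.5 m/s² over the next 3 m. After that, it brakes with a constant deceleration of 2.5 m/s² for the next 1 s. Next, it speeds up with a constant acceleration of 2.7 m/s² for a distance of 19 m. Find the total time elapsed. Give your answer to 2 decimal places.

5.24 s

Phase 1 (decelerating): v₀ = 6.00 m/s, a = -4.5 m/s².
v² = v₀² + 2aΔx = 6.00² + 2·-4.5·3 = 9.00 → v = 3.00 m/s
t = (v − v₀)/a = (3.00 − 6.00)/-4.5 = 0.667 s

Phase 2 (decelerating): v₀ = 3.00 m/s, a = -2.5 m/s².
v = v₀ + at = 3.00 + (-2.5)(1) = 0.500 m/s
Δx = v₀t + ½at² = 3.00·1 + 0.5·-2.5·1² = 1.75 m

Phase 3 (accelerating): v₀ = 0.500 m/s, a = 2.7 m/s².
v² = v₀² + 2aΔx = 0.500² + 2·2.7·19 = 103 → v = 10.1 m/s
t = (v − v₀)/a = (10.1 − 0.500)/2.7 = 3.57 s
Total time = 0.667 + 1.00 + 3.57 = 5.24 s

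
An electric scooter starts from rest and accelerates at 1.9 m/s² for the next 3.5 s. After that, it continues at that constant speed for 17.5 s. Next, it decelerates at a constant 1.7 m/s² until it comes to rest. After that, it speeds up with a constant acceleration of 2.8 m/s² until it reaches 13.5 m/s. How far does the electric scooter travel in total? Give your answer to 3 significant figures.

174 m

Phase 1 (accelerating): v₀ = 0 m/s, a = 1.9 m/s².
v = v₀ + at = 0 + (1.9)(3.5) = 6.65 m/s
Δx = v₀t + ½at² = 0·3.5 + 0.5·1.9·3.5² = 11.6 m

Phase 2 (constant speed): v₀ = 6.65 m/s, a = 0 m/s².
v = v₀ + at = 6.65 + (0)(17.5) = 6.65 m/s
Δx = v₀t + ½at² = 6.65·17.5 + 0.5·0·17.5² = 116 m

Phase 3 (decelerating): v₀ = 6.65 m/s, a = -1.7 m/s².
v = v₀ + at → t = (0 − 6.65) / -1.7 = 3.91 s
v² = v₀² + 2aΔx → Δx = (0² − 6.65²)/(2·-1.7) = 13.0 m

Phase 4 (accelerating): v₀ = 0 m/s, a = 2.8 m/s².
v = v₀ + at → t = (13.5 − 0) / 2.8 = 4.82 s
v² = v₀² + 2aΔx → Δx = (13.5² − 0²)/(2·2.8) = 32.5 m
Total distance = 11.6 + 116 + 13.0 + 32.5 = 174 m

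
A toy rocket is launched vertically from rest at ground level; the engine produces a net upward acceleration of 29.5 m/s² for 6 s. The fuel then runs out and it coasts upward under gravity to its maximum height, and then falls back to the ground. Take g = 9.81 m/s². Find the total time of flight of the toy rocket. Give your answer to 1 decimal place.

Phase 1 (powered ascent): v₀ = 0 m/s, a = 29.5 m/s².
v = v₀ + at = 0 + (29.5)(6) = 177 m/s
Δx = v₀t + ½at² = 0·6 + 0.5·29.5·6² = 531 m

Phase 2 (coasting upward): v₀ = 177 m/s, a = -9.81 m/s².
v = v₀ + at → t = (0 − 177) / -9.81 = 18.0 s
v² = v₀² + 2aΔx → Δx = (0² − 177²)/(2·-9.81) = 1600 m

Phase 3 (free fall): v₀ = 0 m/s, a = -9.81 m/s².
Falls 2130 m from rest: t = √(2·2130/9.81) = 20.8 s; v = g·t = 204 m/s.
Total time = 6.00 + 18.0 + 20.8 = 44.9 s

44.9 s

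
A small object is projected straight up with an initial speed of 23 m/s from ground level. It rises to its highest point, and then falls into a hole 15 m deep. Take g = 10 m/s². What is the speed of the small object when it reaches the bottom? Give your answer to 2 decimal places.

Phase 1 (rising): v₀ = 23.0 m/s, a = -10 m/s².
v = v₀ + at → t = (0 − 23.0) / -10 = 2.30 s
v² = v₀² + 2aΔx → Δx = (0² − 23.0²)/(2·-10) = 26.4 m

Phase 2 (falling): v₀ = 0 m/s, a = -10 m/s².
Falls 41.5 m from rest: t = √(2·41.5/10) = 2.88 s; v = g·t = 28.8 m/s.
Final speed = 28.8 m/s

28.79 m/s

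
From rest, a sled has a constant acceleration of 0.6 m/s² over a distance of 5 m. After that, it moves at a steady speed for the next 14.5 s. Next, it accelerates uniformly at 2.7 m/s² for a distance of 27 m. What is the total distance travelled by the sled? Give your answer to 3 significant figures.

67.5 m

Phase 1 (accelerating): v₀ = 0 m/s, a = 0.6 m/s².
v² = v₀² + 2aΔx = 0² + 2·0.6·5 = 6.00 → v = 2.45 m/s
t = (v − v₀)/a = (2.45 − 0)/0.6 = 4.08 s

Phase 2 (constant speed): v₀ = 2.45 m/s, a = 0 m/s².
v = v₀ + at = 2.45 + (0)(14.5) = 2.45 m/s
Δx = v₀t + ½at² = 2.45·14.5 + 0.5·0·14.5² = 35.5 m

Phase 3 (accelerating): v₀ = 2.45 m/s, a = 2.7 m/s².
v² = v₀² + 2aΔx = 2.45² + 2·2.7·27 = 152 → v = 12.3 m/s
t = (v − v₀)/a = (12.3 − 2.45)/2.7 = 3.66 s
Total distance = 5.00 + 35.5 + 27.0 = 67.5 m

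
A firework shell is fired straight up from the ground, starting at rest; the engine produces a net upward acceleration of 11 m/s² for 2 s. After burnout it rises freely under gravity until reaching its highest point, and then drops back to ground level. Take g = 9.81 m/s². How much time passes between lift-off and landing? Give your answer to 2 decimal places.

7.33 s

Phase 1 (powered ascent): v₀ = 0 m/s, a = 11 m/s².
v = v₀ + at = 0 + (11)(2) = 22.0 m/s
Δx = v₀t + ½at² = 0·2 + 0.5·11·2² = 22.0 m

Phase 2 (coasting upward): v₀ = 22.0 m/s, a = -9.81 m/s².
v = v₀ + at → t = (0 − 22.0) / -9.81 = 2.24 s
v² = v₀² + 2aΔx → Δx = (0² − 22.0²)/(2·-9.81) = 24.7 m

Phase 3 (free fall): v₀ = 0 m/s, a = -9.81 m/s².
Falls 46.7 m from rest: t = √(2·46.7/9.81) = 3.08 s; v = g·t = 30.3 m/s.
Total time = 2.00 + 2.24 + 3.08 = 7.33 s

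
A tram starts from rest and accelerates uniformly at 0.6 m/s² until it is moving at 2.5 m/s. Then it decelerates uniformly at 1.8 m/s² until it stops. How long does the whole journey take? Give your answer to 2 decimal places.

Phase 1 (accelerating): v₀ = 0 m/s, a = 0.6 m/s².
v = v₀ + at → t = (2.5 − 0) / 0.6 = 4.17 s
v² = v₀² + 2aΔx → Δx = (2.5² − 0²)/(2·0.6) = 5.21 m

Phase 2 (decelerating): v₀ = 2.50 m/s, a = -1.8 m/s².
v = v₀ + at → t = (0 − 2.50) / -1.8 = 1.39 s
v² = v₀² + 2aΔx → Δx = (0² − 2.50²)/(2·-1.8) = 1.74 m
Total time = 4.17 + 1.39 = 5.56 s

5.56 s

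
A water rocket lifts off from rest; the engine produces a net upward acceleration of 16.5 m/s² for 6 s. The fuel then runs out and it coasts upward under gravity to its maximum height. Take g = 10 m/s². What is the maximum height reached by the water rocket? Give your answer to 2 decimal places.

787.05 m

Phase 1 (powered ascent): v₀ = 0 m/s, a = 16.5 m/s².
v = v₀ + at = 0 + (16.5)(6) = 99.0 m/s
Δx = v₀t + ½at² = 0·6 + 0.5·16.5·6² = 297 m

Phase 2 (coasting upward): v₀ = 99.0 m/s, a = -10 m/s².
v = v₀ + at → t = (0 − 99.0) / -10 = 9.90 s
v² = v₀² + 2aΔx → Δx = (0² − 99.0²)/(2·-10) = 490 m
Maximum height = 297 + 490 = 787 m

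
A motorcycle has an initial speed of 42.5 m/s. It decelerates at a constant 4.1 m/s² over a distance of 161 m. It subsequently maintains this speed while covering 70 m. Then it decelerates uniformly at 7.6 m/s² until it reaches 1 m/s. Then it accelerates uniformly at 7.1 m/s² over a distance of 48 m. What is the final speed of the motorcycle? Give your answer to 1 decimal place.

Phase 1 (decelerating): v₀ = 42.5 m/s, a = -4.1 m/s².
v² = v₀² + 2aΔx = 42.5² + 2·-4.1·161 = 486 → v = 22.0 m/s
t = (v − v₀)/a = (22.0 − 42.5)/-4.1 = 4.99 s

Phase 2 (constant speed): v₀ = 22.0 m/s, a = 0 m/s².
Constant speed: t = d/v = 70/22.0 = 3.18 s

Phase 3 (decelerating): v₀ = 22.0 m/s, a = -7.6 m/s².
v = v₀ + at → t = (1 − 22.0) / -7.6 = 2.77 s
v² = v₀² + 2aΔx → Δx = (1² − 22.0²)/(2·-7.6) = 31.9 m

Phase 4 (accelerating): v₀ = 1.00 m/s, a = 7.1 m/s².
v² = v₀² + 2aΔx = 1.00² + 2·7.1·48 = 683 → v = 26.1 m/s
t = (v − v₀)/a = (26.1 − 1.00)/7.1 = 3.54 s
Final speed = 26.1 m/s

26.1 m/s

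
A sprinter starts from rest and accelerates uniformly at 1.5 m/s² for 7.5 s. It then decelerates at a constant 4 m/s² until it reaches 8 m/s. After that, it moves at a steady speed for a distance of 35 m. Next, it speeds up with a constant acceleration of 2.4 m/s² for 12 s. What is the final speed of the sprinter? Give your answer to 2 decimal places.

36.80 m/s

Phase 1 (accelerating): v₀ = 0 m/s, a = 1.5 m/s².
v = v₀ + at = 0 + (1.5)(7.5) = 11.2 m/s
Δx = v₀t + ½at² = 0·7.5 + 0.5·1.5·7.5² = 42.2 m

Phase 2 (decelerating): v₀ = 11.2 m/s, a = -4 m/s².
v = v₀ + at → t = (8 − 11.2) / -4 = 0.812 s
v² = v₀² + 2aΔx → Δx = (8² − 11.2²)/(2·-4) = 7.82 m

Phase 3 (constant speed): v₀ = 8.00 m/s, a = 0 m/s².
Constant speed: t = d/v = 35/8.00 = 4.38 s

Phase 4 (accelerating): v₀ = 8.00 m/s, a = 2.4 m/s².
v = v₀ + at = 8.00 + (2.4)(12) = 36.8 m/s
Δx = v₀t + ½at² = 8.00·12 + 0.5·2.4·12² = 269 m
Final speed = 36.8 m/s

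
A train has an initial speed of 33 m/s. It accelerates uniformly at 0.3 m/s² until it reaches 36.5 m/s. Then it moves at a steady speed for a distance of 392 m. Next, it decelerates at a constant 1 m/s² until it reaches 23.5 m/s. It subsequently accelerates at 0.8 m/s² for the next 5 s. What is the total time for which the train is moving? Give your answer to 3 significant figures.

Phase 1 (accelerating): v₀ = 33.0 m/s, a = 0.3 m/s².
v = v₀ + at → t = (36.5 − 33.0) / 0.3 = 11.7 s
v² = v₀² + 2aΔx → Δx = (36.5² − 33.0²)/(2·0.3) = 405 m

Phase 2 (constant speed): v₀ = 36.5 m/s, a = 0 m/s².
Constant speed: t = d/v = 392/36.5 = 10.7 s

Phase 3 (decelerating): v₀ = 36.5 m/s, a = -1 m/s².
v = v₀ + at → t = (23.5 − 36.5) / -1 = 13.0 s
v² = v₀² + 2aΔx → Δx = (23.5² − 36.5²)/(2·-1) = 390 m

Phase 4 (accelerating): v₀ = 23.5 m/s, a = 0.8 m/s².
v = v₀ + at = 23.5 + (0.8)(5) = 27.5 m/s
Δx = v₀t + ½at² = 23.5·5 + 0.5·0.8·5² = 128 m
Total time = 11.7 + 10.7 + 13.0 + 5.00 = 40.4 s

40.4 s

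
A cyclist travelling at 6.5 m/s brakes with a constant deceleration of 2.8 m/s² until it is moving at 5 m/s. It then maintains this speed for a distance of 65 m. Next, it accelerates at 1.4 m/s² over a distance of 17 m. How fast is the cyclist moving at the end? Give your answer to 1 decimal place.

Phase 1 (decelerating): v₀ = 6.50 m/s, a = -2.8 m/s².
v = v₀ + at → t = (5 − 6.50) / -2.8 = 0.536 s
v² = v₀² + 2aΔx → Δx = (5² − 6.50²)/(2·-2.8) = 3.08 m

Phase 2 (constant speed): v₀ = 5.00 m/s, a = 0 m/s².
Constant speed: t = d/v = 65/5.00 = 13.0 s

Phase 3 (accelerating): v₀ = 5.00 m/s, a = 1.4 m/s².
v² = v₀² + 2aΔx = 5.00² + 2·1.4·17 = 72.6 → v = 8.52 m/s
t = (v − v₀)/a = (8.52 − 5.00)/1.4 = 2.51 s
Final speed = 8.52 m/s

8.5 m/s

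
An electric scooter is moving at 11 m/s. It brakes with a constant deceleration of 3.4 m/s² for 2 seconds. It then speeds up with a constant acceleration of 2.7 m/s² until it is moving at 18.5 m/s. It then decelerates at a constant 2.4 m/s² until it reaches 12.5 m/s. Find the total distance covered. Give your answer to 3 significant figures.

114 m

Phase 1 (decelerating): v₀ = 11.0 m/s, a = -3.4 m/s².
v = v₀ + at = 11.0 + (-3.4)(2) = 4.20 m/s
Δx = v₀t + ½at² = 11.0·2 + 0.5·-3.4·2² = 15.2 m

Phase 2 (accelerating): v₀ = 4.20 m/s, a = 2.7 m/s².
v = v₀ + at → t = (18.5 − 4.20) / 2.7 = 5.30 s
v² = v₀² + 2aΔx → Δx = (18.5² − 4.20²)/(2·2.7) = 60.1 m

Phase 3 (decelerating): v₀ = 18.5 m/s, a = -2.4 m/s².
v = v₀ + at → t = (12.5 − 18.5) / -2.4 = 2.50 s
v² = v₀² + 2aΔx → Δx = (12.5² − 18.5²)/(2·-2.4) = 38.8 m
Total distance = 15.2 + 60.1 + 38.8 = 114 m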